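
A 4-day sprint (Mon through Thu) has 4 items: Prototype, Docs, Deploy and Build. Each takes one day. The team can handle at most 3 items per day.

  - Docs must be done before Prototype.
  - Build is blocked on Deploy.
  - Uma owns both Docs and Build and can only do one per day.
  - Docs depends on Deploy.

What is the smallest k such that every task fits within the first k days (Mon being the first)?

The precedence chain requires at least 3 distinct days.
With at most 3 per day and 4 tasks, at least 2 days are needed.
3 works (last occupied day: Wed): for example Build -> Wed, Deploy -> Mon, Docs -> Tue, Prototype -> Wed.

3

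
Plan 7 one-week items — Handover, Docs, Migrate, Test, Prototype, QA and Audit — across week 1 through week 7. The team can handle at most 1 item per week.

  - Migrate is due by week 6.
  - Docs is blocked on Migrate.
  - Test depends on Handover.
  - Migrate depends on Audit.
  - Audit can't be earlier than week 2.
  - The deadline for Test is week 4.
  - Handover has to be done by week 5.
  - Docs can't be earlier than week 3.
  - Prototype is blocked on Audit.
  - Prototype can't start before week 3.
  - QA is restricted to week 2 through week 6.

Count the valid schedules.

36

Splitting on Docs: it can be week 5 (3), week 6 (9), week 7 (24). Listing each branch's schedules as (Handover, Migrate, Test, Prototype, QA, Audit) by week number:
Docs=week 5: (1,3,4,7,6,2) (1,4,2,7,6,3) (1,4,3,7,6,2) — 3.
Docs=week 6: (1,3,4,7,5,2) (1,4,2,7,5,3) (1,4,3,7,5,2) (1,5,2,7,3,4) (1,5,2,7,4,3) (1,5,3,7,2,4) (1,5,3,7,4,2) (1,5,4,7,2,3) (1,5,4,7,3,2) — 9.
Docs=week 7: (1,3,4,5,6,2) (1,3,4,6,5,2) (1,4,2,5,6,3) (1,4,2,6,5,3) (1,4,3,5,6,2) (1,4,3,6,5,2) (1,5,2,4,6,3) (1,5,2,6,3,4) (1,5,2,6,4,3) (1,5,3,4,6,2) (1,5,3,6,2,4) (1,5,3,6,4,2) (1,5,4,3,6,2) (1,5,4,6,2,3) (1,5,4,6,3,2) (1,6,2,4,5,3) (1,6,2,5,3,4) (1,6,2,5,4,3) (1,6,3,4,5,2) (1,6,3,5,2,4) (1,6,3,5,4,2) (1,6,4,3,5,2) (1,6,4,5,2,3) (1,6,4,5,3,2) — 24.
Summing: 3 + 9 + 24 = 36.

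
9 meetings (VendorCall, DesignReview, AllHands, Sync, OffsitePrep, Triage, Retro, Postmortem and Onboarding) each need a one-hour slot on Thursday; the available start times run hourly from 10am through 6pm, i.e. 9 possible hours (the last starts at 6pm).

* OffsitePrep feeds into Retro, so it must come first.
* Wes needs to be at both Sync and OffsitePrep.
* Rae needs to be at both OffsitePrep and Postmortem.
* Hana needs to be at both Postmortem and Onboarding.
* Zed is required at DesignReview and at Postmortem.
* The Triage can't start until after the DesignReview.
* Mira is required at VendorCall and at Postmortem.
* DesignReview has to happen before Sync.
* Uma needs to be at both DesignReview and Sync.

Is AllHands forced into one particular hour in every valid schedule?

AllHands can be 10am (e.g. AllHands -> 10am, DesignReview -> 10am, OffsitePrep -> 10am, Onboarding -> 10am, VendorCall -> 10am, Sync -> 11am, Triage -> 11am, Retro -> 11am, Postmortem -> 11am) or 11am (e.g. Triage -> 11am; Sync -> 11am; Retro -> 11am; VendorCall -> 10am; DesignReview -> 10am; OffsitePrep -> 10am; AllHands -> 11am; Postmortem -> 11am; Onboarding -> 10am).

No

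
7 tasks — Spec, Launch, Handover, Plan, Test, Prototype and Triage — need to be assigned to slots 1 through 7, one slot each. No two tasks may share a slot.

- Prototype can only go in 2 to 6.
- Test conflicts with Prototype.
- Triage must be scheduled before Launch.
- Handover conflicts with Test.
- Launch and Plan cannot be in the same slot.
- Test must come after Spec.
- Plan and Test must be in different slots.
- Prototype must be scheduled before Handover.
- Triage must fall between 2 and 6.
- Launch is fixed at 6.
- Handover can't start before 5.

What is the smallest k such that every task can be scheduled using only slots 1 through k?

7

The precedence chain requires at least 2 distinct slots.
With at most 1 per slot and 7 tasks, at least 7 slots are needed.
Launch can't be placed before 6, so the schedule must run through at least slot 6.
7 works (last occupied slot: 7): for example Launch -> 6, Triage -> 3, Test -> 4, Plan -> 7, Prototype -> 2, Spec -> 1, Handover -> 5.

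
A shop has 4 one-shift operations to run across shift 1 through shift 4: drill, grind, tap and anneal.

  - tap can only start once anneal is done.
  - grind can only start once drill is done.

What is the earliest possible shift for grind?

Precedence pushes grind to at least shift 2.
grind at shift 2 is achievable: anneal=shift 1; drill=shift 1; grind=shift 2; tap=shift 2.

shift 2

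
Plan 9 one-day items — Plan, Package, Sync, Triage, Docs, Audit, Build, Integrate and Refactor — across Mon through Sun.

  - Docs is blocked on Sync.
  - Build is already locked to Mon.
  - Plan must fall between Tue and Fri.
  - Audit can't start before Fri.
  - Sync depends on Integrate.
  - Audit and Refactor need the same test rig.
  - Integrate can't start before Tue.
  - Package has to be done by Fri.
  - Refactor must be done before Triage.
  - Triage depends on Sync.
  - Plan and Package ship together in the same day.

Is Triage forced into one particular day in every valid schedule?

Triage can be Thu (e.g. Build=Mon, Package=Tue, Sync=Wed, Audit=Fri, Docs=Thu, Triage=Thu, Refactor=Mon, Integrate=Tue, Plan=Tue) or Fri (e.g. Docs -> Thu, Audit -> Fri, Refactor -> Mon, Plan -> Tue, Package -> Tue, Triage -> Fri, Sync -> Wed, Integrate -> Tue, Build -> Mon).

No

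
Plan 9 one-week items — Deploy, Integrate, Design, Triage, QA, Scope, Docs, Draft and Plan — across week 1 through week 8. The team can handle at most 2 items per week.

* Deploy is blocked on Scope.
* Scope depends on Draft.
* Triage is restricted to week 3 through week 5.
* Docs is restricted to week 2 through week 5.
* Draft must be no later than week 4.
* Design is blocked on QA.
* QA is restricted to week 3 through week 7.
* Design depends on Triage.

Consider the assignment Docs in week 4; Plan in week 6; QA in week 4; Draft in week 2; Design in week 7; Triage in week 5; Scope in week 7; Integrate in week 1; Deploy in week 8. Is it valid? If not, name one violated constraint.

Yes

Design depends on Triage — holds.
Triage is restricted to week 3 through week 5 — holds.
Scope depends on Draft — holds.
Deploy is blocked on Scope — holds.
QA is restricted to week 3 through week 7 — holds.
Design is blocked on QA — holds.
Docs is restricted to week 2 through week 5 — holds.
Draft must be no later than week 4 — holds.
The team can handle at most 2 items per week — holds.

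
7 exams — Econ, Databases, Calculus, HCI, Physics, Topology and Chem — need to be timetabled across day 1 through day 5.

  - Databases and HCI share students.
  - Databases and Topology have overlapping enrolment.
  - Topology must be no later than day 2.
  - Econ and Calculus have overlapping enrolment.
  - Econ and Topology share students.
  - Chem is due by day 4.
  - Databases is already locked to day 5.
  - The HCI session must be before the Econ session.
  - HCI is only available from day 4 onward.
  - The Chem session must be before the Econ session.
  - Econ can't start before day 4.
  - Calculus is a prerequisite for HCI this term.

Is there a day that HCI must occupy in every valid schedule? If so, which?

day 4

HCI's window is day 4–day 5.
Databases is fixed at day 5, and HCI can't share a day with Databases.
So HCI must be day 4.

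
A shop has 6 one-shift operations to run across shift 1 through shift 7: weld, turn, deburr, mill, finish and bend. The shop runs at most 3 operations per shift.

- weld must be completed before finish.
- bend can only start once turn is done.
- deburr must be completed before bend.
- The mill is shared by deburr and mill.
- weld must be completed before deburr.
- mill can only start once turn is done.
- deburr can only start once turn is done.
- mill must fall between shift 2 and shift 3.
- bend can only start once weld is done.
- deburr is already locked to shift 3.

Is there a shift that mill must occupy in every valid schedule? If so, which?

mill's window is shift 2–shift 3.
deburr is fixed at shift 3, and mill can't share a shift with deburr.
So mill must be shift 2.

shift 2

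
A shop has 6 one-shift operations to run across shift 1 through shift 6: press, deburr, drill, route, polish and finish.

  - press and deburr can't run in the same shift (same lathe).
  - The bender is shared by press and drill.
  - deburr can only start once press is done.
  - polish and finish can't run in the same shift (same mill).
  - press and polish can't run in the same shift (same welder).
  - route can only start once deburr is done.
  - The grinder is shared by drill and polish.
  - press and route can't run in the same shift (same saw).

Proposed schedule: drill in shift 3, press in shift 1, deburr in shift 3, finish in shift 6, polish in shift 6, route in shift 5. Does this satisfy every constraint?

route can only start once deburr is done — holds.
deburr can only start once press is done — holds.
The bender is shared by press and drill — holds.
press and polish can't run in the same shift (same welder) — holds.
press and deburr can't run in the same shift (same lathe) — holds.
press and route can't run in the same shift (same saw) — holds.
polish and finish can't run in the same shift (same mill) — violated.
The grinder is shared by drill and polish — holds.

No. polish and finish can't run in the same shift (same mill) is not satisfied.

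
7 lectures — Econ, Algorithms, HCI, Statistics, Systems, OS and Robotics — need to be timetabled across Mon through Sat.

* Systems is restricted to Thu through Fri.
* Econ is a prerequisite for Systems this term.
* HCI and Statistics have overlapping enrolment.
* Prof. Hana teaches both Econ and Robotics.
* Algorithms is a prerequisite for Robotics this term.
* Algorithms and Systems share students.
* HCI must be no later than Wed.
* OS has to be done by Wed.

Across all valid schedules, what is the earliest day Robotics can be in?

Tue

Precedence pushes Robotics to at least Tue.
Robotics at Tue is achievable: Algorithms in Mon, Statistics in Tue, OS in Mon, Econ in Mon, Systems in Thu, HCI in Mon, Robotics in Tue.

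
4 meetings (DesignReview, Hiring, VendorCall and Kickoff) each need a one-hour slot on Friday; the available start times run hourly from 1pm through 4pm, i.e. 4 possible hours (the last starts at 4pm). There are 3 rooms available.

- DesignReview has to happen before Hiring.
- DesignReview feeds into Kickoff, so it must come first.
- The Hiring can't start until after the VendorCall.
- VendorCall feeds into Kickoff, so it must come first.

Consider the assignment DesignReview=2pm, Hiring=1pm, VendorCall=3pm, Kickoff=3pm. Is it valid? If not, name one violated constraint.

Invalid. The Hiring can't start until after the VendorCall.

DesignReview has to happen before Hiring — violated.
DesignReview feeds into Kickoff, so it must come first — holds.
The Hiring can't start until after the VendorCall — violated.
VendorCall feeds into Kickoff, so it must come first — violated.
There are 3 rooms available — holds.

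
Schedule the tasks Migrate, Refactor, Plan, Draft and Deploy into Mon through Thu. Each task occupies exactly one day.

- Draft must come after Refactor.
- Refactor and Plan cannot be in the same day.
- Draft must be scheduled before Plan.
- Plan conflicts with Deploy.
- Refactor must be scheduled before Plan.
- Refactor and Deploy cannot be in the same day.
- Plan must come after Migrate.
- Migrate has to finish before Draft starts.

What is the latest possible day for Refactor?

Downstream work caps Refactor at Tue.
Refactor at Tue is achievable: Refactor -> Tue; Deploy -> Mon; Plan -> Thu; Draft -> Wed; Migrate -> Mon.

Tue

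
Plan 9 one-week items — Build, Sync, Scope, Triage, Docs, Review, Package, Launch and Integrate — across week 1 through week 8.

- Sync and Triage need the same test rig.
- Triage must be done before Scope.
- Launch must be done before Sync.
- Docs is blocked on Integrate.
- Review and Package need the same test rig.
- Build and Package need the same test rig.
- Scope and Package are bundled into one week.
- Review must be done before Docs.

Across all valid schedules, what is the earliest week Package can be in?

Package must be in the same week as Scope, which can't be before week 2, so Package is at least week 2.
Package at week 2 is achievable: Triage in week 1, Package in week 2, Scope in week 2, Sync in week 2, Review in week 1, Build in week 1, Launch in week 1, Integrate in week 1, Docs in week 2.

week 2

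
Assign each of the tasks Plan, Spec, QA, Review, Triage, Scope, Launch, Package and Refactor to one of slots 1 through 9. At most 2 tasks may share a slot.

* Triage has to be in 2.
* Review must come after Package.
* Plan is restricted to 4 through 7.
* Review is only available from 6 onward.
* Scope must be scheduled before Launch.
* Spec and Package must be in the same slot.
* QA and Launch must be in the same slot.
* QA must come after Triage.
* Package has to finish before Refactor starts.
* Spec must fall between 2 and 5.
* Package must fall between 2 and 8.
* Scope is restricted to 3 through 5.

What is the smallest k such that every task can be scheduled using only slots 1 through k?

6

The precedence chain requires at least 2 distinct slots.
With at most 2 per slot and 9 tasks, at least 5 slots are needed.
Review can't be placed before 6, so the schedule must run through at least slot 6.
6 works (last occupied slot: 6): for example Review -> 6; Scope -> 4; Spec -> 3; Plan -> 4; Triage -> 2; Refactor -> 6; Package -> 3; QA -> 5; Launch -> 5.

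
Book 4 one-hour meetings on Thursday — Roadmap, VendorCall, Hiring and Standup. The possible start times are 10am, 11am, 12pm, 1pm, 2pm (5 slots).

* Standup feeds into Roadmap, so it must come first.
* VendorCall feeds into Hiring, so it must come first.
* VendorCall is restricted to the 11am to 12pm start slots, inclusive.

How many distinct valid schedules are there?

Splitting on Roadmap: it can be 11am (5), 12pm (10), 1pm (15), 2pm (20). Listing each branch's schedules as (VendorCall, Hiring, Standup):
Roadmap=11am: (11am,12pm,10am) (11am,1pm,10am) (11am,2pm,10am) (12pm,1pm,10am) (12pm,2pm,10am) — 5.
Roadmap=12pm: (11am,12pm,10am) (11am,12pm,11am) (11am,1pm,10am) (11am,1pm,11am) (11am,2pm,10am) (11am,2pm,11am) (12pm,1pm,10am) (12pm,1pm,11am) (12pm,2pm,10am) (12pm,2pm,11am) — 10.
Roadmap=1pm: (11am,12pm,10am) (11am,12pm,11am) (11am,12pm,12pm) (11am,1pm,10am) (11am,1pm,11am) (11am,1pm,12pm) (11am,2pm,10am) (11am,2pm,11am) (11am,2pm,12pm) (12pm,1pm,10am) (12pm,1pm,11am) (12pm,1pm,12pm) (12pm,2pm,10am) (12pm,2pm,11am) (12pm,2pm,12pm) — 15.
Roadmap=2pm: (11am,12pm,10am) (11am,12pm,11am) (11am,12pm,12pm) (11am,12pm,1pm) (11am,1pm,10am) (11am,1pm,11am) (11am,1pm,12pm) (11am,1pm,1pm) (11am,2pm,10am) (11am,2pm,11am) (11am,2pm,12pm) (11am,2pm,1pm) (12pm,1pm,10am) (12pm,1pm,11am) (12pm,1pm,12pm) (12pm,1pm,1pm) (12pm,2pm,10am) (12pm,2pm,11am) (12pm,2pm,12pm) (12pm,2pm,1pm) — 20.
Summing: 5 + 10 + 15 + 20 = 50.

50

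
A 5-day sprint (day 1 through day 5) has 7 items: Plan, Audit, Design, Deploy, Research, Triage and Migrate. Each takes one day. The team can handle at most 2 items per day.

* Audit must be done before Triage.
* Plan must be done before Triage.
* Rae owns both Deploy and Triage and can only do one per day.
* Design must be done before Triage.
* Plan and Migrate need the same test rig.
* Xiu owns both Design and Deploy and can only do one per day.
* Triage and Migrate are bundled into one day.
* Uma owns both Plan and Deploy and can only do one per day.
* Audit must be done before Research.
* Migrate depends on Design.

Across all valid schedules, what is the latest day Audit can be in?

Downstream work caps Audit at day 4.
Audit at day 3 is achievable: Migrate=day 4; Design=day 1; Deploy=day 2; Research=day 5; Audit=day 3; Triage=day 4; Plan=day 1.
Nothing later works — the conflict and capacity constraints rule out every day after day 3.

day 3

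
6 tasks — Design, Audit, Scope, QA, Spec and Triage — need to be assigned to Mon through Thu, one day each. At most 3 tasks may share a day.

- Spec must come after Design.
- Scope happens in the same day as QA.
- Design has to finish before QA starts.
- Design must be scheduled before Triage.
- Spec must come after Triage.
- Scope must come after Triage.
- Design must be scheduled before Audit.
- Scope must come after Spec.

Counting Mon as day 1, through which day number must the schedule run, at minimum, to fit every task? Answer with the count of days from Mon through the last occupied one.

The precedence chain requires at least 4 distinct days.
With at most 3 per day and 6 tasks, at least 2 days are needed.
4 works (last occupied day: Thu): for example Design in Mon, QA in Thu, Triage in Tue, Spec in Wed, Scope in Thu, Audit in Tue.

4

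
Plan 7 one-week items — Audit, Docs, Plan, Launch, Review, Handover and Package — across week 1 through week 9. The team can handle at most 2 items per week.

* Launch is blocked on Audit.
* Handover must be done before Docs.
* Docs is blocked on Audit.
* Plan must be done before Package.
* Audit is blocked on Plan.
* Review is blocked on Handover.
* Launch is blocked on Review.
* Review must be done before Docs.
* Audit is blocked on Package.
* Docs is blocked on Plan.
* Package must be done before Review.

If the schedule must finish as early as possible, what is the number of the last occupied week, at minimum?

4

The precedence chain requires at least 4 distinct weeks.
With at most 2 per week and 7 work items, at least 4 weeks are needed.
4 works (last occupied week: week 4): for example Docs=week 4; Launch=week 4; Review=week 3; Package=week 2; Handover=week 1; Audit=week 3; Plan=week 1.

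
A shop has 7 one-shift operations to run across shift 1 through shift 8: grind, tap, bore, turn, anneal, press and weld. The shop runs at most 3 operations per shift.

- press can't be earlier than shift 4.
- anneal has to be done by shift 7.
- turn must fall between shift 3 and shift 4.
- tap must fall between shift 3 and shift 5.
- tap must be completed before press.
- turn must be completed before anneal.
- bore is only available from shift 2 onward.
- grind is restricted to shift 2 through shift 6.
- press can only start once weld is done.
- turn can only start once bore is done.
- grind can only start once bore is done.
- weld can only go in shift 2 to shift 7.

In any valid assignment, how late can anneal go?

Precedence pushes anneal to at least shift 4; anneal's own window allows nothing later than shift 7.
anneal at shift 7 is achievable: press=shift 4, grind=shift 3, tap=shift 3, weld=shift 2, anneal=shift 7, bore=shift 2, turn=shift 3.

shift 7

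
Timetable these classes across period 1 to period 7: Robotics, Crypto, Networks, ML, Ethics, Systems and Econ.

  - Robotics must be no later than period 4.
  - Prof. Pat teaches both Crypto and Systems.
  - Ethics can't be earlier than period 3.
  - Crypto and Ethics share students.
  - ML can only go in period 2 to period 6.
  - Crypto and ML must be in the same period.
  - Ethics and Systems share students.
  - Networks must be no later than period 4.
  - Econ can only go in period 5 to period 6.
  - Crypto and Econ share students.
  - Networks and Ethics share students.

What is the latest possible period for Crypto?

period 6

Crypto must be in the same period as ML, which can't be before period 2, so Crypto is at least period 2; Crypto must be in the same period as ML, which can't be after period 6, so Crypto is at most period 6.
Crypto at period 6 is achievable: Crypto -> period 6; ML -> period 6; Networks -> period 1; Robotics -> period 1; Systems -> period 1; Econ -> period 5; Ethics -> period 3.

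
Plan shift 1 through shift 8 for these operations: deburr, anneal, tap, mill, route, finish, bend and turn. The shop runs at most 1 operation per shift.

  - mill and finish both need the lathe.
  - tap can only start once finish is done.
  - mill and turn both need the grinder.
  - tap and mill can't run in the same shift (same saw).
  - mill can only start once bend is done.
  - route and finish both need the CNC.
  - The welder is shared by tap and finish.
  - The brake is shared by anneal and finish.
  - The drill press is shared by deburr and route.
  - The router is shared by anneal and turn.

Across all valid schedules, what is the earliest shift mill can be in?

Precedence pushes mill to at least shift 2.
mill at shift 2 is achievable: mill -> shift 2; bend -> shift 1; finish -> shift 3; route -> shift 7; turn -> shift 8; deburr -> shift 5; tap -> shift 4; anneal -> shift 6.

shift 2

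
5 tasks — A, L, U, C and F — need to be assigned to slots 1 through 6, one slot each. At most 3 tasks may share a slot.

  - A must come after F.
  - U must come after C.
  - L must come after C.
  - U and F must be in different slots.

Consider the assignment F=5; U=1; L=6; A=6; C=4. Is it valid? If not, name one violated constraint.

At most 3 tasks may share a slot — holds.
U and F must be in different slots — holds.
U must come after C — violated.
A must come after F — holds.
L must come after C — holds.

Invalid. U must come after C.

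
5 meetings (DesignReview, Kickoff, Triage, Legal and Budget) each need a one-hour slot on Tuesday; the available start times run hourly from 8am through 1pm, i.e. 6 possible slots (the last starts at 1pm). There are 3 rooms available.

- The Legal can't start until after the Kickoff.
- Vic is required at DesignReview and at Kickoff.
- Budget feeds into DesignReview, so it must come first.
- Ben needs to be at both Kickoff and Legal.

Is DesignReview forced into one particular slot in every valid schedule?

No

DesignReview can be 9am (e.g. Kickoff in 8am; Triage in 8am; Budget in 8am; Legal in 9am; DesignReview in 9am) or 10am (e.g. Budget -> 8am, Triage -> 8am, DesignReview -> 10am, Kickoff -> 8am, Legal -> 9am).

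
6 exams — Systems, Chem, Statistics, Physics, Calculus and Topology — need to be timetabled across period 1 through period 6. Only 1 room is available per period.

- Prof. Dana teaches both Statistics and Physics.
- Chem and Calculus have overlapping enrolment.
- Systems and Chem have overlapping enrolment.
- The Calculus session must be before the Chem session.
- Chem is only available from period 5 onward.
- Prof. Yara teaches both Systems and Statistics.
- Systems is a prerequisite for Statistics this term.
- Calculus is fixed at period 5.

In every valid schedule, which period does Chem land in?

Chem's window is period 5–period 6.
Calculus is fixed at period 5, and Chem can't share a period with Calculus.
So Chem must be period 6.

period 6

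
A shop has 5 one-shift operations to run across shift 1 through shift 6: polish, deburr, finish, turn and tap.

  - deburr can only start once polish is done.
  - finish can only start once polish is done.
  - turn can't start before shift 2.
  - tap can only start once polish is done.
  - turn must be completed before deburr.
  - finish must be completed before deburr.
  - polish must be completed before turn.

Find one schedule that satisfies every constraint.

polish=shift 1; deburr=shift 3; finish=shift 2; tap=shift 2; turn=shift 2

Checking: polish(shift 1) before tap(shift 2); turn(shift 2) before deburr(shift 3); polish(shift 1) before deburr(shift 3); finish(shift 2) before deburr(shift 3); polish(shift 1) before turn(shift 2); polish(shift 1) before finish(shift 2); turn=shift 2 in [shift 2,shift 6].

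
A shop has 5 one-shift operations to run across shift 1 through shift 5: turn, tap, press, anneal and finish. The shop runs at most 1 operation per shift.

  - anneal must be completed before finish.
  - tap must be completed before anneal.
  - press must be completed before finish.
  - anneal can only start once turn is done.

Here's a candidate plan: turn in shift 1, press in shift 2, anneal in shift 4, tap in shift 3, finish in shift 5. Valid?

anneal can only start once turn is done — holds.
tap must be completed before anneal — holds.
press must be completed before finish — holds.
The shop runs at most 1 operation per shift — holds.
anneal must be completed before finish — holds.

Yes, all constraints hold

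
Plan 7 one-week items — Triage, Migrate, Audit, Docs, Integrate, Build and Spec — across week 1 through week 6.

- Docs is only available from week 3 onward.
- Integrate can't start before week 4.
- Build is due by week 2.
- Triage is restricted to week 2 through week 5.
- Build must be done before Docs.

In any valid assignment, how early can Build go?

week 1

Build's own window allows nothing later than week 2.
Build at week 1 is achievable: Audit -> week 1; Triage -> week 2; Migrate -> week 1; Build -> week 1; Integrate -> week 4; Spec -> week 1; Docs -> week 3.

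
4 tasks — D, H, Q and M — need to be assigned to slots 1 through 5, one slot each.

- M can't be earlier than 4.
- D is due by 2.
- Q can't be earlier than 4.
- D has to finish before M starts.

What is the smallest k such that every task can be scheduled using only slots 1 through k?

4 slots

The precedence chain requires at least 2 distinct slots.
Q can't be placed before 4, so the schedule must run through at least slot 4.
4 works (last occupied slot: 4): for example Q=4, D=1, H=1, M=4.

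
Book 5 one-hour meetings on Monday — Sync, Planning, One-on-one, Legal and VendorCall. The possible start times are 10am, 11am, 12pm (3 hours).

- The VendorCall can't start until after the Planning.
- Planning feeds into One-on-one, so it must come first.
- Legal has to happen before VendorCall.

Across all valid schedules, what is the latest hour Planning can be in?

Downstream work caps Planning at 11am.
Planning at 11am is achievable: Legal=10am; Planning=11am; Sync=10am; VendorCall=12pm; One-on-one=12pm.

11am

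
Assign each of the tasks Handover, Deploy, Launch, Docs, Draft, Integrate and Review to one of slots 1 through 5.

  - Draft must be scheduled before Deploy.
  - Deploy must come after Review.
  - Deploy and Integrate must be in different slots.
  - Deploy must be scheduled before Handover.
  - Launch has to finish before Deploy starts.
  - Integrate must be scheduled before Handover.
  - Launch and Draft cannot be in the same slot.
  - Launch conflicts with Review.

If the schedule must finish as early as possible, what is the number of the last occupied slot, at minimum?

slot 4

The precedence chain requires at least 3 distinct slots.
Could 3 slots be enough, i.e. nothing placed later than 3? No: Handover must come after Integrate (at 1 or later) → {2, 3}; Deploy must come before Handover (at 3 or earlier) → {1, 2}; Deploy must come after Review (at 1 or later) → {2}; Draft must come before Deploy (at 2 or earlier) → {1}; Launch must come before Deploy (at 2 or earlier) → {1}; Draft can't share with Launch (1) → nothing is left.
So 3 slots is not enough.
4 works (last occupied slot: 4): for example Docs in 1; Deploy in 3; Integrate in 1; Launch in 1; Draft in 2; Handover in 4; Review in 2.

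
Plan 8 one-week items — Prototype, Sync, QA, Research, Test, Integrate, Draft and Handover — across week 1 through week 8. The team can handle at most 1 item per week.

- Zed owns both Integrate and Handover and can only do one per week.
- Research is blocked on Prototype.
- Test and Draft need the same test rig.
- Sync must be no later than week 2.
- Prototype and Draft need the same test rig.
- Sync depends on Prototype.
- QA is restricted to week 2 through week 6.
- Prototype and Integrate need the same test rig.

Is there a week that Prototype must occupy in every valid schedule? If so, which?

week 1

Downstream work caps Prototype at week 1.
So Prototype is pinned to week 1.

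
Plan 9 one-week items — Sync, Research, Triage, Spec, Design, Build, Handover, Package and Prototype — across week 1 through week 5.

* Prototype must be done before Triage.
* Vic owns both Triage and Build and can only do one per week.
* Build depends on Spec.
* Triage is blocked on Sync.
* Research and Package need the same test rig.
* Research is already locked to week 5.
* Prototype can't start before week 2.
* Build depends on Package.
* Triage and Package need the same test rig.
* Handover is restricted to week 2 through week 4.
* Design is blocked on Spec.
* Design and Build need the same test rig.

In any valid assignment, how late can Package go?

week 4

Downstream work caps Package at week 4.
Package at week 4 is achievable: Build -> week 5; Sync -> week 1; Package -> week 4; Design -> week 2; Triage -> week 3; Handover -> week 2; Prototype -> week 2; Spec -> week 1; Research -> week 5.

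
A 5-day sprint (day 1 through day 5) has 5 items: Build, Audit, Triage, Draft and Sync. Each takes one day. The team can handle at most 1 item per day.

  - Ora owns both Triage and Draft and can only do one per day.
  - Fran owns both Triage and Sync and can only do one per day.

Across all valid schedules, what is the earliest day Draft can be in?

day 1

Draft at day 1 is achievable: Sync=day 5; Triage=day 4; Draft=day 1; Build=day 2; Audit=day 3.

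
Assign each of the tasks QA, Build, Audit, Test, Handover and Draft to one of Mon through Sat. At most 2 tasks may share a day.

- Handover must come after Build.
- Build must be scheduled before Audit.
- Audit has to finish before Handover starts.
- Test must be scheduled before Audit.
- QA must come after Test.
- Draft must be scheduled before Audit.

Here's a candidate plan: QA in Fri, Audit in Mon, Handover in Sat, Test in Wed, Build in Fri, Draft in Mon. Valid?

Test must be scheduled before Audit — violated.
Handover must come after Build — holds.
QA must come after Test — holds.
Draft must be scheduled before Audit — violated.
At most 2 tasks may share a day — holds.
Build must be scheduled before Audit — violated.
Audit has to finish before Handover starts — holds.

Invalid. Build must be scheduled before Audit.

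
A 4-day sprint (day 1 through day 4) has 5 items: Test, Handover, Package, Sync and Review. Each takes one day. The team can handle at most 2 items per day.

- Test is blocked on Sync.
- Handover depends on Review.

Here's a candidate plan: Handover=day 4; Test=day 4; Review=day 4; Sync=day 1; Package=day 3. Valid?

The team can handle at most 2 items per day — violated.
Handover depends on Review — violated.
Test is blocked on Sync — holds.

No — it violates: The team can handle at most 2 items per day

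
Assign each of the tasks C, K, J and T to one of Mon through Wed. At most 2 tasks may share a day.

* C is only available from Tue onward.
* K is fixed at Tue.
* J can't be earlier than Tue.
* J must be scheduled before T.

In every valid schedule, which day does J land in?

J is available from Tue; downstream work caps J at Tue.
So J is pinned to Tue.

Tue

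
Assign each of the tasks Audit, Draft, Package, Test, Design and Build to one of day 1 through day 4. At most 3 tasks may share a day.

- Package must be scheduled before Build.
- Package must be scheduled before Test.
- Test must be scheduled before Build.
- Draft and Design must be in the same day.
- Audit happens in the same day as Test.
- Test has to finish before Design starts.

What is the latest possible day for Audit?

day 3

Audit must be in the same day as Test, which can't be before day 2, so Audit is at least day 2; Audit must be in the same day as Test, which can't be after day 3, so Audit is at most day 3.
Audit at day 3 is achievable: Design=day 4, Draft=day 4, Audit=day 3, Package=day 1, Test=day 3, Build=day 4.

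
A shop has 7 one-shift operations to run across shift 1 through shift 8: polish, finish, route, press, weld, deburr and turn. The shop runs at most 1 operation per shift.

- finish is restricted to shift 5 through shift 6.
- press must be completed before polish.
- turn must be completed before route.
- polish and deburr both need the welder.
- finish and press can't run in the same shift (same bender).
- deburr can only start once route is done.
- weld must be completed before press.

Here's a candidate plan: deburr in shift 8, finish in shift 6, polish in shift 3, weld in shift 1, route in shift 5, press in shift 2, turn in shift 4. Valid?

Valid

finish is restricted to shift 5 through shift 6 — holds.
turn must be completed before route — holds.
finish and press can't run in the same shift (same bender) — holds.
weld must be completed before press — holds.
deburr can only start once route is done — holds.
The shop runs at most 1 operation per shift — holds.
polish and deburr both need the welder — holds.
press must be completed before polish — holds.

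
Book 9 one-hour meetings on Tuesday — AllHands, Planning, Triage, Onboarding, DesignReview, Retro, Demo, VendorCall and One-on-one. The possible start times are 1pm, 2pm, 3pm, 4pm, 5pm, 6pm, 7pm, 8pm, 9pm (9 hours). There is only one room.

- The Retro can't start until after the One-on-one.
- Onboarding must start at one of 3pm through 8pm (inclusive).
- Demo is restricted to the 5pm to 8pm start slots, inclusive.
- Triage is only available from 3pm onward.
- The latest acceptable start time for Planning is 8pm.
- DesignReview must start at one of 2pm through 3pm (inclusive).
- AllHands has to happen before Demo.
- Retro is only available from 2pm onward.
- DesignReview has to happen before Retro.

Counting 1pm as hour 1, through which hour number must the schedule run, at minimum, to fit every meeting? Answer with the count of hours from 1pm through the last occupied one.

9

The precedence chain requires at least 2 distinct hours.
With at most 1 per hour and 9 meetings, at least 9 hours are needed.
Demo can't be placed before 5pm — that is hour 5 counting from 1pm — so the schedule must run through at least 5 hours.
9 works (last occupied hour: 9pm): for example DesignReview -> 2pm, Triage -> 4pm, Onboarding -> 3pm, Demo -> 5pm, Retro -> 7pm, One-on-one -> 6pm, Planning -> 8pm, AllHands -> 1pm, VendorCall -> 9pm.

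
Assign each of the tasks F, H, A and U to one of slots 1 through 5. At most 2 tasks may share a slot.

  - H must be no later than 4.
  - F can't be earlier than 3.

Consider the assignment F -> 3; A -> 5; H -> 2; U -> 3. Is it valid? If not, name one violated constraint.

At most 2 tasks may share a slot — holds.
F can't be earlier than 3 — holds.
H must be no later than 4 — holds.

Yes, all constraints hold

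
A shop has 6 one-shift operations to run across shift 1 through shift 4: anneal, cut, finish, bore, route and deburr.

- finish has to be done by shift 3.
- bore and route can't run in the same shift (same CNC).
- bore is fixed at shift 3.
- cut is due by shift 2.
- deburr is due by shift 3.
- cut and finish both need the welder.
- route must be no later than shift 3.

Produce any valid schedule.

deburr -> shift 1; bore -> shift 3; anneal -> shift 1; cut -> shift 1; finish -> shift 2; route -> shift 1

Checking: bore(shift 3) != route(shift 1); cut(shift 1) != finish(shift 2); route=shift 1 in [shift 1,shift 3]; cut=shift 1 in [shift 1,shift 2]; deburr=shift 1 in [shift 1,shift 3]; finish=shift 2 in [shift 1,shift 3]; bore=shift 3 in [shift 3,shift 3].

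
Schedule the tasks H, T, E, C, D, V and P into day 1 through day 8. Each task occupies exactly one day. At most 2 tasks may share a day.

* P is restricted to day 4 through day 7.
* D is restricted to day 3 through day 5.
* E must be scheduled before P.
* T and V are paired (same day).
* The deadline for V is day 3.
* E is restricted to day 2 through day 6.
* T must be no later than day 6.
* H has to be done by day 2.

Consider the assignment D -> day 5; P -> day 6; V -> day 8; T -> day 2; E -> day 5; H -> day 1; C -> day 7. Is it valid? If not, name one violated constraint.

E is restricted to day 2 through day 6 — holds.
At most 2 tasks may share a day — holds.
P is restricted to day 4 through day 7 — holds.
T must be no later than day 6 — holds.
H has to be done by day 2 — holds.
E must be scheduled before P — holds.
D is restricted to day 3 through day 5 — holds.
The deadline for V is day 3 — violated.
T and V are paired (same day) — violated.

No. The deadline for V is day 3 is not satisfied.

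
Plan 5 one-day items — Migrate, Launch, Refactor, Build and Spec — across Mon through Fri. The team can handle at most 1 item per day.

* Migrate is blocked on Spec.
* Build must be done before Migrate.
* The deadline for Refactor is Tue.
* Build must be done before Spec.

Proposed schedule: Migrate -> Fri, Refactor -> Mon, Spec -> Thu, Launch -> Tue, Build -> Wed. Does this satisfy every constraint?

Valid

The deadline for Refactor is Tue — holds.
The team can handle at most 1 item per day — holds.
Migrate is blocked on Spec — holds.
Build must be done before Spec — holds.
Build must be done before Migrate — holds.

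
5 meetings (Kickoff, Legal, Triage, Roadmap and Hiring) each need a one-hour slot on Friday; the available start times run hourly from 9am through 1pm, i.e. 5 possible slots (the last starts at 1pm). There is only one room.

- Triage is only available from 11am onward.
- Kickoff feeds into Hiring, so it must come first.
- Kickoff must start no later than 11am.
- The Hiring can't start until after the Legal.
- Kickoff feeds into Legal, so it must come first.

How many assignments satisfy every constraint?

12

Splitting on Kickoff: it can be 9am (9), 10am (3). Listing each branch's schedules as (Legal, Triage, Roadmap, Hiring):
Kickoff=9am: (10am,11am,12pm,1pm) (10am,11am,1pm,12pm) (10am,12pm,11am,1pm) (10am,12pm,1pm,11am) (10am,1pm,11am,12pm) (10am,1pm,12pm,11am) (11am,12pm,10am,1pm) (11am,1pm,10am,12pm) (12pm,11am,10am,1pm) — 9.
Kickoff=10am: (11am,12pm,9am,1pm) (11am,1pm,9am,12pm) (12pm,11am,9am,1pm) — 3.
Summing: 9 + 3 = 12.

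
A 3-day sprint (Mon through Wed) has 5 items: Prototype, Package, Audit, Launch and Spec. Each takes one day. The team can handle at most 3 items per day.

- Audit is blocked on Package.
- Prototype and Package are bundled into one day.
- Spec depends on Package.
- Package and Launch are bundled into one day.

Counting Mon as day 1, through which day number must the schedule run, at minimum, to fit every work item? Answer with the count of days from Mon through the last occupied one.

2

The precedence chain requires at least 2 distinct days.
With at most 3 per day and 5 work items, at least 2 days are needed.
2 works (last occupied day: Tue): for example Spec=Tue; Prototype=Mon; Package=Mon; Launch=Mon; Audit=Tue.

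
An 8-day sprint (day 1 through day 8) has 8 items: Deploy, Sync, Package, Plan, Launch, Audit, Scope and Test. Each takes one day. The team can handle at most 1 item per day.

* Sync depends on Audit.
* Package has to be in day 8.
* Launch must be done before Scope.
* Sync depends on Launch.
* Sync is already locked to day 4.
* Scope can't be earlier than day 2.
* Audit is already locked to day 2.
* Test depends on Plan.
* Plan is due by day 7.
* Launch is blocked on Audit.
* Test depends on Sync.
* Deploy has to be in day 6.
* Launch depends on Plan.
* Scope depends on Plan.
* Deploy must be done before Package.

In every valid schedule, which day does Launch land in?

day 3

Audit is fixed at day 2 and must come before Launch, so Launch is at least day 3.
Sync is fixed at day 4 and must come after Launch, so Launch is at most day 3.
So Launch must be day 3.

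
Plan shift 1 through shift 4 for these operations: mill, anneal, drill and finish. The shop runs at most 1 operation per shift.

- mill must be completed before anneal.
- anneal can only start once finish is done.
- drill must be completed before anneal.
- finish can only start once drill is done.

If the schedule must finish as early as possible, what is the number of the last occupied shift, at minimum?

4

The precedence chain requires at least 3 distinct shifts.
With at most 1 per shift and 4 operations, at least 4 shifts are needed.
4 works (last occupied shift: shift 4): for example drill -> shift 1; mill -> shift 3; anneal -> shift 4; finish -> shift 2.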